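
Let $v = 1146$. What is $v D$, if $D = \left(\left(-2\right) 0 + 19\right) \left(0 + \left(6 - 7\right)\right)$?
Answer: $-21774$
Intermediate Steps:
$D = -19$ ($D = \left(0 + 19\right) \left(0 - 1\right) = 19 \left(-1\right) = -19$)
$v D = 1146 \left(-19\right) = -21774$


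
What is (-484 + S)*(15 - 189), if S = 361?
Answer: 21402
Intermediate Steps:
(-484 + S)*(15 - 189) = (-484 + 361)*(15 - 189) = -123*(-174) = 21402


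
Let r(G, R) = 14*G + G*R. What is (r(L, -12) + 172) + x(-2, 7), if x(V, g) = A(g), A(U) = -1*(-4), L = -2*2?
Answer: 168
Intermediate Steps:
L = -4
A(U) = 4
x(V, g) = 4
(r(L, -12) + 172) + x(-2, 7) = (-4*(14 - 12) + 172) + 4 = (-4*2 + 172) + 4 = (-8 + 172) + 4 = 164 + 4 = 168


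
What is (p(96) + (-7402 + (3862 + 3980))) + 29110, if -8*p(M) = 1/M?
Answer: 22694399/768 ≈ 29550.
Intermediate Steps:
p(M) = -1/(8*M)
(p(96) + (-7402 + (3862 + 3980))) + 29110 = (-⅛/96 + (-7402 + (3862 + 3980))) + 29110 = (-⅛*1/96 + (-7402 + 7842)) + 29110 = (-1/768 + 440) + 29110 = 337919/768 + 29110 = 22694399/768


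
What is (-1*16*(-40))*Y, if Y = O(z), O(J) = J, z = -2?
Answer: -1280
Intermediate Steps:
Y = -2
(-1*16*(-40))*Y = (-1*16*(-40))*(-2) = -16*(-40)*(-2) = 640*(-2) = -1280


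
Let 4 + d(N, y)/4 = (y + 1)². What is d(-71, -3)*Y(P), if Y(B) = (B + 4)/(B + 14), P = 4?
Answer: 0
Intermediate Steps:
d(N, y) = -16 + 4*(1 + y)² (d(N, y) = -16 + 4*(y + 1)² = -16 + 4*(1 + y)²)
Y(B) = (4 + B)/(14 + B)
d(-71, -3)*Y(P) = (-16 + 4*(1 - 3)²)*((4 + 4)/(14 + 4)) = (-16 + 4*(-2)²)*(8/18) = (-16 + 4*4)*((1/18)*8) = (-16 + 16)*(4/9) = 0*(4/9) = 0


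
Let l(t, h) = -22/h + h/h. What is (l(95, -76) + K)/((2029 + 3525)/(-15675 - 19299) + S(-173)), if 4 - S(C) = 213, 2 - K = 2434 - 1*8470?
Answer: -4013144091/138987280 ≈ -28.874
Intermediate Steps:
l(t, h) = 1 - 22/h (l(t, h) = -22/h + 1 = 1 - 22/h)
K = 6038 (K = 2 - (2434 - 1*8470) = 2 - (2434 - 8470) = 2 - 1*(-6036) = 2 + 6036 = 6038)
S(C) = -209 (S(C) = 4 - 1*213 = 4 - 213 = -209)
(l(95, -76) + K)/((2029 + 3525)/(-15675 - 19299) + S(-173)) = ((-22 - 76)/(-76) + 6038)/((2029 + 3525)/(-15675 - 19299) - 209) = (-1/76*(-98) + 6038)/(5554/(-34974) - 209) = (49/38 + 6038)/(5554*(-1/34974) - 209) = 229493/(38*(-2777/17487 - 209)) = 229493/(38*(-3657560/17487)) = (229493/38)*(-17487/3657560) = -4013144091/138987280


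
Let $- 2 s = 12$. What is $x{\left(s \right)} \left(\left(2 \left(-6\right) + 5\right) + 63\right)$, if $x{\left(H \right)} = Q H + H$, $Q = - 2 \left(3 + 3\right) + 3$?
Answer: $2688$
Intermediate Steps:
$s = -6$ ($s = \left(- \frac{1}{2}\right) 12 = -6$)
$Q = -9$ ($Q = \left(-2\right) 6 + 3 = -12 + 3 = -9$)
$x{\left(H \right)} = - 8 H$ ($x{\left(H \right)} = - 9 H + H = - 8 H$)
$x{\left(s \right)} \left(\left(2 \left(-6\right) + 5\right) + 63\right) = \left(-8\right) \left(-6\right) \left(\left(2 \left(-6\right) + 5\right) + 63\right) = 48 \left(\left(-12 + 5\right) + 63\right) = 48 \left(-7 + 63\right) = 48 \cdot 56 = 2688$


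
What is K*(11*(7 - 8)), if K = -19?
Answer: 209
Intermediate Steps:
K*(11*(7 - 8)) = -209*(7 - 8) = -209*(-1) = -19*(-11) = 209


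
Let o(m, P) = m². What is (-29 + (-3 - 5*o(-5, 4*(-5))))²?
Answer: 24649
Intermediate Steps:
(-29 + (-3 - 5*o(-5, 4*(-5))))² = (-29 + (-3 - 5*(-5)²))² = (-29 + (-3 - 5*25))² = (-29 + (-3 - 125))² = (-29 - 128)² = (-157)² = 24649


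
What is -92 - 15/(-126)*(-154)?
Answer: -331/3 ≈ -110.33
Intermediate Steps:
-92 - 15/(-126)*(-154) = -92 - 15*(-1/126)*(-154) = -92 + (5/42)*(-154) = -92 - 55/3 = -331/3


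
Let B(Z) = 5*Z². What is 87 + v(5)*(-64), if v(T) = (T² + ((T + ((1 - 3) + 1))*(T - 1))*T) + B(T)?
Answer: -14633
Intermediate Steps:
v(T) = 6*T² + T*(-1 + T)² (v(T) = (T² + ((T + ((1 - 3) + 1))*(T - 1))*T) + 5*T² = (T² + ((T + (-2 + 1))*(-1 + T))*T) + 5*T² = (T² + ((T - 1)*(-1 + T))*T) + 5*T² = (T² + ((-1 + T)*(-1 + T))*T) + 5*T² = (T² + (-1 + T)²*T) + 5*T² = (T² + T*(-1 + T)²) + 5*T² = 6*T² + T*(-1 + T)²)
87 + v(5)*(-64) = 87 + (5*(1 + 5² + 4*5))*(-64) = 87 + (5*(1 + 25 + 20))*(-64) = 87 + (5*46)*(-64) = 87 + 230*(-64) = 87 - 14720 = -14633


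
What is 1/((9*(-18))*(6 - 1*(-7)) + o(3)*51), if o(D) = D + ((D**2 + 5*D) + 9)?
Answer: -1/270 ≈ -0.0037037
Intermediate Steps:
o(D) = 9 + D**2 + 6*D (o(D) = D + (9 + D**2 + 5*D) = 9 + D**2 + 6*D)
1/((9*(-18))*(6 - 1*(-7)) + o(3)*51) = 1/((9*(-18))*(6 - 1*(-7)) + (9 + 3**2 + 6*3)*51) = 1/(-162*(6 + 7) + (9 + 9 + 18)*51) = 1/(-162*13 + 36*51) = 1/(-2106 + 1836) = 1/(-270) = -1/270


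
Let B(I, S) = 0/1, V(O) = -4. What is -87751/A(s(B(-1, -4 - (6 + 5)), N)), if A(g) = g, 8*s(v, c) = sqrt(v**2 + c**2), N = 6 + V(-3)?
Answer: -351004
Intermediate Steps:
N = 2 (N = 6 - 4 = 2)
B(I, S) = 0 (B(I, S) = 0*1 = 0)
s(v, c) = sqrt(c**2 + v**2)/8 (s(v, c) = sqrt(v**2 + c**2)/8 = sqrt(c**2 + v**2)/8)
-87751/A(s(B(-1, -4 - (6 + 5)), N)) = -87751*8/sqrt(2**2 + 0**2) = -87751*8/sqrt(4 + 0) = -87751/(sqrt(4)/8) = -87751/((1/8)*2) = -87751/1/4 = -87751*4 = -351004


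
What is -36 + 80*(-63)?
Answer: -5076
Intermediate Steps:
-36 + 80*(-63) = -36 - 5040 = -5076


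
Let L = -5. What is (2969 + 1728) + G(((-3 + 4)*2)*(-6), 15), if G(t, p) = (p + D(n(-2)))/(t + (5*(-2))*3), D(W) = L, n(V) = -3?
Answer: 98632/21 ≈ 4696.8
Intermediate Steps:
D(W) = -5
G(t, p) = (-5 + p)/(-30 + t) (G(t, p) = (p - 5)/(t + (5*(-2))*3) = (-5 + p)/(t - 10*3) = (-5 + p)/(t - 30) = (-5 + p)/(-30 + t))
(2969 + 1728) + G(((-3 + 4)*2)*(-6), 15) = (2969 + 1728) + (-5 + 15)/(-30 + ((-3 + 4)*2)*(-6)) = 4697 + 10/(-30 + (1*2)*(-6)) = 4697 + 10/(-30 + 2*(-6)) = 4697 + 10/(-30 - 12) = 4697 + 10/(-42) = 4697 - 1/42*10 = 4697 - 5/21 = 98632/21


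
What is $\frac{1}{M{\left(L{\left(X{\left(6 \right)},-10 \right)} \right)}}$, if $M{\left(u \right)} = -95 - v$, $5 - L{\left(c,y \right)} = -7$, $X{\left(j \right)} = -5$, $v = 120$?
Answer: $- \frac{1}{215} \approx -0.0046512$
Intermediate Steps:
$L{\left(c,y \right)} = 12$ ($L{\left(c,y \right)} = 5 - -7 = 5 + 7 = 12$)
$M{\left(u \right)} = -215$ ($M{\left(u \right)} = -95 - 120 = -215$)
$\frac{1}{M{\left(L{\left(X{\left(6 \right)},-10 \right)} \right)}} = \frac{1}{-215} = - \frac{1}{215}$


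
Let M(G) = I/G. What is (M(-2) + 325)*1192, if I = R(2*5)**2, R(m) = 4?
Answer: 377864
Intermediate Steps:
I = 16 (I = 4**2 = 16)
M(G) = 16/G
(M(-2) + 325)*1192 = (16/(-2) + 325)*1192 = (16*(-1/2) + 325)*1192 = (-8 + 325)*1192 = 317*1192 = 377864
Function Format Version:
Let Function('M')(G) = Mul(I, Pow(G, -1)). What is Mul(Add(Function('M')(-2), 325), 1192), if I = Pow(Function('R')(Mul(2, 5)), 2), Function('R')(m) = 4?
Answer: 377864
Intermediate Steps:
I = 16 (I = Pow(4, 2) = 16)
Function('M')(G) = Mul(16, Pow(G, -1))
Mul(Add(Function('M')(-2), 325), 1192) = Mul(Add(Mul(16, Pow(-2, -1)), 325), 1192) = Mul(Add(Mul(16, Rational(-1, 2)), 325), 1192) = Mul(Add(-8, 325), 1192) = Mul(317, 1192) = 377864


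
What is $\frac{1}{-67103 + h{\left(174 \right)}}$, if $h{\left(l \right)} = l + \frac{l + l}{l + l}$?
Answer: $- \frac{1}{66928} \approx -1.4941 \cdot 10^{-5}$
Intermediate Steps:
$h{\left(l \right)} = 1 + l$ ($h{\left(l \right)} = l + \frac{2 l}{2 l} = l + 2 l \frac{1}{2 l} = l + 1 = 1 + l$)
$\frac{1}{-67103 + h{\left(174 \right)}} = \frac{1}{-67103 + \left(1 + 174\right)} = \frac{1}{-67103 + 175} = \frac{1}{-66928} = - \frac{1}{66928}$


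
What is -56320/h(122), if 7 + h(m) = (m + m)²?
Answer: -56320/59529 ≈ -0.94609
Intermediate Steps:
h(m) = -7 + 4*m² (h(m) = -7 + (m + m)² = -7 + (2*m)² = -7 + 4*m²)
-56320/h(122) = -56320/(-7 + 4*122²) = -56320/(-7 + 4*14884) = -56320/(-7 + 59536) = -56320/59529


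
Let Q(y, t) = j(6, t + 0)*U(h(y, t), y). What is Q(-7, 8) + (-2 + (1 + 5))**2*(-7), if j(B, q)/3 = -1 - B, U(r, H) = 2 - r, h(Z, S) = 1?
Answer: -133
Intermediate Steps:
j(B, q) = -3 - 3*B (j(B, q) = 3*(-1 - B) = -3 - 3*B)
Q(y, t) = -21 (Q(y, t) = (-3 - 3*6)*(2 - 1*1) = (-3 - 18)*(2 - 1) = -21*1 = -21)
Q(-7, 8) + (-2 + (1 + 5))**2*(-7) = -21 + (-2 + (1 + 5))**2*(-7) = -21 + (-2 + 6)**2*(-7) = -21 + 4**2*(-7) = -21 + 16*(-7) = -21 - 112 = -133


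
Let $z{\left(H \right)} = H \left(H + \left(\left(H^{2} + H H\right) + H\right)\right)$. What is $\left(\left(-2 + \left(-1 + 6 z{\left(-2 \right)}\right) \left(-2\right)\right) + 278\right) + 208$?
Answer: $582$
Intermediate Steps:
$z{\left(H \right)} = H \left(2 H + 2 H^{2}\right)$ ($z{\left(H \right)} = H \left(H + \left(\left(H^{2} + H^{2}\right) + H\right)\right) = H \left(H + \left(2 H^{2} + H\right)\right) = H \left(H + \left(H + 2 H^{2}\right)\right) = H \left(2 H + 2 H^{2}\right)$)
$\left(\left(-2 + \left(-1 + 6 z{\left(-2 \right)}\right) \left(-2\right)\right) + 278\right) + 208 = \left(\left(-2 + \left(-1 + 6 \cdot 2 \left(-2\right)^{2} \left(1 - 2\right)\right) \left(-2\right)\right) + 278\right) + 208 = \left(\left(-2 + \left(-1 + 6 \cdot 2 \cdot 4 \left(-1\right)\right) \left(-2\right)\right) + 278\right) + 208 = \left(\left(-2 + \left(-1 + 6 \left(-8\right)\right) \left(-2\right)\right) + 278\right) + 208 = \left(\left(-2 + \left(-1 - 48\right) \left(-2\right)\right) + 278\right) + 208 = \left(\left(-2 - -98\right) + 278\right) + 208 = \left(\left(-2 + 98\right) + 278\right) + 208 = \left(96 + 278\right) + 208 = 374 + 208 = 582$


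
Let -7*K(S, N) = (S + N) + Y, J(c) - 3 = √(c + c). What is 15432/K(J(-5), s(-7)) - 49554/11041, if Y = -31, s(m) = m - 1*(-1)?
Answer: 6*(-8259*√10 + 198501358*I)/(11041*(√10 + 34*I)) ≈ 3145.4 + 292.97*I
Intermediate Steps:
s(m) = 1 + m (s(m) = m + 1 = 1 + m)
J(c) = 3 + √2*√c (J(c) = 3 + √(c + c) = 3 + √(2*c) = 3 + √2*√c)
K(S, N) = 31/7 - N/7 - S/7 (K(S, N) = -((S + N) - 31)/7 = -((N + S) - 31)/7 = -(-31 + N + S)/7 = 31/7 - N/7 - S/7)
15432/K(J(-5), s(-7)) - 49554/11041 = 15432/(31/7 - (1 - 7)/7 - (3 + √2*√(-5))/7) - 49554/11041 = 15432/(31/7 - ⅐*(-6) - (3 + √2*(I*√5))/7) - 49554*1/11041 = 15432/(31/7 + 6/7 - (3 + I*√10)/7) - 49554/11041 = 15432/(31/7 + 6/7 + (-3/7 - I*√10/7)) - 49554/11041 = 15432/(34/7 - I*√10/7) - 49554/11041 = -49554/11041 + 15432/(34/7 - I*√10/7)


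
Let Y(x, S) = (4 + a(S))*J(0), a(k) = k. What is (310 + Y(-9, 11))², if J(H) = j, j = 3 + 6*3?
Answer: 390625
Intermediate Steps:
j = 21 (j = 3 + 18 = 21)
J(H) = 21
Y(x, S) = 84 + 21*S (Y(x, S) = (4 + S)*21 = 84 + 21*S)
(310 + Y(-9, 11))² = (310 + (84 + 21*11))² = (310 + (84 + 231))² = (310 + 315)² = 625² = 390625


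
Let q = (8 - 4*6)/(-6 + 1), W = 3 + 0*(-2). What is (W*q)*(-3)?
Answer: -144/5 ≈ -28.800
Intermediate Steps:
W = 3 (W = 3 + 0 = 3)
q = 16/5 (q = (8 - 24)/(-5) = -16*(-⅕) = 16/5 ≈ 3.2000)
(W*q)*(-3) = (3*(16/5))*(-3) = (48/5)*(-3) = -144/5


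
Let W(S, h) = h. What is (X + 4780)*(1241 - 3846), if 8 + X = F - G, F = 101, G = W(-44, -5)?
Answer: -12707190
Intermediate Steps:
G = -5
X = 98 (X = -8 + (101 - 1*(-5)) = -8 + (101 + 5) = -8 + 106 = 98)
(X + 4780)*(1241 - 3846) = (98 + 4780)*(1241 - 3846) = 4878*(-2605) = -12707190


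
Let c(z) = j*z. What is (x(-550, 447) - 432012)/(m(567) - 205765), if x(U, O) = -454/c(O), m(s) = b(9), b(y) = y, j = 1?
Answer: 96554909/45986466 ≈ 2.0996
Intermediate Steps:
c(z) = z (c(z) = 1*z = z)
m(s) = 9
x(U, O) = -454/O
(x(-550, 447) - 432012)/(m(567) - 205765) = (-454/447 - 432012)/(9 - 205765) = (-454*1/447 - 432012)/(-205756) = (-454/447 - 432012)*(-1/205756) = -193109818/447*(-1/205756) = 96554909/45986466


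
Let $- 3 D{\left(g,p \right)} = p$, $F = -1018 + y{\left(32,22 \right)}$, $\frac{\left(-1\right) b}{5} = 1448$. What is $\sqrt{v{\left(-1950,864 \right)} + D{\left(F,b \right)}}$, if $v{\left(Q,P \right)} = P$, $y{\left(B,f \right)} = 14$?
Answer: $\frac{2 \sqrt{7374}}{3} \approx 57.248$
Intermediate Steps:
$b = -7240$ ($b = \left(-5\right) 1448 = -7240$)
$F = -1004$ ($F = -1018 + 14 = -1004$)
$D{\left(g,p \right)} = - \frac{p}{3}$
$\sqrt{v{\left(-1950,864 \right)} + D{\left(F,b \right)}} = \sqrt{864 - - \frac{7240}{3}} = \sqrt{864 + \frac{7240}{3}} = \sqrt{\frac{9832}{3}} = \frac{2 \sqrt{7374}}{3}$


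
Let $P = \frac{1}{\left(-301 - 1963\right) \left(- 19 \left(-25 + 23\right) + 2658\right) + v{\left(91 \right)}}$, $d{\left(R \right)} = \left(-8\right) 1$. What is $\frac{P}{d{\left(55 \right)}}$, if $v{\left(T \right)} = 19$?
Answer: $\frac{1}{48829800} \approx 2.0479 \cdot 10^{-8}$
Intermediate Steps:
$d{\left(R \right)} = -8$
$P = - \frac{1}{6103725}$ ($P = \frac{1}{\left(-301 - 1963\right) \left(- 19 \left(-25 + 23\right) + 2658\right) + 19} = \frac{1}{- 2264 \left(\left(-19\right) \left(-2\right) + 2658\right) + 19} = \frac{1}{- 2264 \left(38 + 2658\right) + 19} = \frac{1}{\left(-2264\right) 2696 + 19} = \frac{1}{-6103744 + 19} = \frac{1}{-6103725} = - \frac{1}{6103725} \approx -1.6383 \cdot 10^{-7}$)
$\frac{P}{d{\left(55 \right)}} = - \frac{1}{6103725 \left(-8\right)} = \left(- \frac{1}{6103725}\right) \left(- \frac{1}{8}\right) = \frac{1}{48829800}$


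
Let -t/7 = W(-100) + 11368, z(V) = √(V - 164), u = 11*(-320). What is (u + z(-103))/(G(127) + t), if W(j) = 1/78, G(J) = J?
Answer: 274560/6197029 - 78*I*√267/6197029 ≈ 0.044305 - 0.00020567*I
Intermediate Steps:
u = -3520
z(V) = √(-164 + V)
W(j) = 1/78
t = -6206935/78 (t = -7*(1/78 + 11368) = -7*886705/78 = -6206935/78 ≈ -79576.)
(u + z(-103))/(G(127) + t) = (-3520 + √(-164 - 103))/(127 - 6206935/78) = (-3520 + √(-267))/(-6197029/78) = (-3520 + I*√267)*(-78/6197029) = 274560/6197029 - 78*I*√267/6197029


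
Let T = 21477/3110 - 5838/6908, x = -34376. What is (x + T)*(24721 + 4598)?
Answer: -2706142424418267/2685485 ≈ -1.0077e+9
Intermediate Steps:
T = 16275867/2685485 (T = 21477*(1/3110) - 5838*1/6908 = 21477/3110 - 2919/3454 = 16275867/2685485 ≈ 6.0607)
(x + T)*(24721 + 4598) = (-34376 + 16275867/2685485)*(24721 + 4598) = -92299956493/2685485*29319 = -2706142424418267/2685485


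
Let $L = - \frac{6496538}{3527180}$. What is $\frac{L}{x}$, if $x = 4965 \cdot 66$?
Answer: $- \frac{3248269}{577910807100} \approx -5.6207 \cdot 10^{-6}$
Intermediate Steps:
$x = 327690$
$L = - \frac{3248269}{1763590}$ ($L = \left(-6496538\right) \frac{1}{3527180} = - \frac{3248269}{1763590} \approx -1.8419$)
$\frac{L}{x} = - \frac{3248269}{1763590 \cdot 327690} = \left(- \frac{3248269}{1763590}\right) \frac{1}{327690} = - \frac{3248269}{577910807100}$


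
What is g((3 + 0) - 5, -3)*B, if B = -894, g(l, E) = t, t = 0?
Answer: 0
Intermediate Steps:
g(l, E) = 0
g((3 + 0) - 5, -3)*B = 0*(-894) = 0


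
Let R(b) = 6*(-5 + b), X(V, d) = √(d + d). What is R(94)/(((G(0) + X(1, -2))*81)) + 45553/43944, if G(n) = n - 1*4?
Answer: -557459/1977480 - 89*I/135 ≈ -0.2819 - 0.65926*I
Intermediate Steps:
G(n) = -4 + n (G(n) = n - 4 = -4 + n)
X(V, d) = √2*√d (X(V, d) = √(2*d) = √2*√d)
R(b) = -30 + 6*b
R(94)/(((G(0) + X(1, -2))*81)) + 45553/43944 = (-30 + 6*94)/((((-4 + 0) + √2*√(-2))*81)) + 45553/43944 = (-30 + 564)/(((-4 + √2*(I*√2))*81)) + 45553*(1/43944) = 534/(((-4 + 2*I)*81)) + 45553/43944 = 534/(-324 + 162*I) + 45553/43944 = 534*((-324 - 162*I)/131220) + 45553/43944 = 89*(-324 - 162*I)/21870 + 45553/43944 = 45553/43944 + 89*(-324 - 162*I)/21870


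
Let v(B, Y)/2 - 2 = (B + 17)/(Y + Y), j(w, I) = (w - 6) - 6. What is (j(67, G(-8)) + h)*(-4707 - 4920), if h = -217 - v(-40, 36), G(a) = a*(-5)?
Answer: 19103177/12 ≈ 1.5919e+6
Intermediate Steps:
G(a) = -5*a
j(w, I) = -12 + w (j(w, I) = (-6 + w) - 6 = -12 + w)
v(B, Y) = 4 + (17 + B)/Y (v(B, Y) = 4 + 2*((B + 17)/(Y + Y)) = 4 + 2*((17 + B)/((2*Y))) = 4 + 2*((17 + B)*(1/(2*Y))) = 4 + 2*((17 + B)/(2*Y)) = 4 + (17 + B)/Y)
h = -7933/36 (h = -217 - (17 - 40 + 4*36)/36 = -217 - (17 - 40 + 144)/36 = -217 - 121/36 = -7933/36 ≈ -220.36)
(j(67, G(-8)) + h)*(-4707 - 4920) = ((-12 + 67) - 7933/36)*(-4707 - 4920) = (55 - 7933/36)*(-9627) = -5953/36*(-9627) = 19103177/12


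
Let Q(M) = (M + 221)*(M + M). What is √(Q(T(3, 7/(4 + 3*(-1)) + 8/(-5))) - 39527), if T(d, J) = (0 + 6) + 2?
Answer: I*√35863 ≈ 189.38*I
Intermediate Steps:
T(d, J) = 8 (T(d, J) = 6 + 2 = 8)
Q(M) = 2*M*(221 + M) (Q(M) = (221 + M)*(2*M) = 2*M*(221 + M))
√(Q(T(3, 7/(4 + 3*(-1)) + 8/(-5))) - 39527) = √(2*8*(221 + 8) - 39527) = √(2*8*229 - 39527) = √(3664 - 39527) = √(-35863) = I*√35863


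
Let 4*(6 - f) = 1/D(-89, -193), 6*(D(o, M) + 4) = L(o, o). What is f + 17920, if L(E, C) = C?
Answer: 4051279/226 ≈ 17926.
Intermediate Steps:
D(o, M) = -4 + o/6
f = 1359/226 (f = 6 - 1/(4*(-4 + (1/6)*(-89))) = 6 - 1/(4*(-4 - 89/6)) = 6 - 1/(4*(-113/6)) = 6 - 1/4*(-6/113) = 6 + 3/226 = 1359/226 ≈ 6.0133)
f + 17920 = 1359/226 + 17920 = 4051279/226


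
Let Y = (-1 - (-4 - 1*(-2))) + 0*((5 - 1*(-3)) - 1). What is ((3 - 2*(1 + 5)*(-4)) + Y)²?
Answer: 2704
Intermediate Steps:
Y = 1 (Y = (-1 - (-4 + 2)) + 0*((5 + 3) - 1) = (-1 - 1*(-2)) + 0*(8 - 1) = (-1 + 2) + 0*7 = 1 + 0 = 1)
((3 - 2*(1 + 5)*(-4)) + Y)² = ((3 - 2*(1 + 5)*(-4)) + 1)² = ((3 - 2*6*(-4)) + 1)² = ((3 - 12*(-4)) + 1)² = ((3 + 48) + 1)² = (51 + 1)² = 52² = 2704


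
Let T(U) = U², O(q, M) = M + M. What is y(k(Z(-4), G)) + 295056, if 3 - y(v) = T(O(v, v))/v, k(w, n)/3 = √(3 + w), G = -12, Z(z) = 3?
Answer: 295059 - 12*√6 ≈ 2.9503e+5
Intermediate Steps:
O(q, M) = 2*M
k(w, n) = 3*√(3 + w)
y(v) = 3 - 4*v (y(v) = 3 - (2*v)²/v = 3 - 4*v²/v = 3 - 4*v)
y(k(Z(-4), G)) + 295056 = (3 - 12*√(3 + 3)) + 295056 = (3 - 12*√6) + 295056 = 295059 - 12*√6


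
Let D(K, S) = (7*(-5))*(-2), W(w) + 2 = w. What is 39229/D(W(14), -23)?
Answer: 39229/70 ≈ 560.41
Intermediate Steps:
W(w) = -2 + w
D(K, S) = 70 (D(K, S) = -35*(-2) = 70)
39229/D(W(14), -23) = 39229/70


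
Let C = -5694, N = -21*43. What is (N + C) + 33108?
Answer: 26511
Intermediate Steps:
N = -903
(N + C) + 33108 = (-903 - 5694) + 33108 = -6597 + 33108 = 26511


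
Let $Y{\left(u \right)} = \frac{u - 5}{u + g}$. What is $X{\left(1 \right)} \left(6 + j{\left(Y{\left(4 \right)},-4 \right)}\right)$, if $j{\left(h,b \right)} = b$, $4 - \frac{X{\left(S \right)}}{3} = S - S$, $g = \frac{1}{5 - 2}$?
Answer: $24$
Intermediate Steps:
$g = \frac{1}{3} \approx 0.33333$
$X{\left(S \right)} = 12$ ($X{\left(S \right)} = 12 - 3 \left(S - S\right) = 12 - 0 = 12 + 0 = 12$)
$Y{\left(u \right)} = \frac{-5 + u}{\frac{1}{3} + u}$ ($Y{\left(u \right)} = \frac{u - 5}{u + \frac{1}{3}} = \frac{-5 + u}{\frac{1}{3} + u}$)
$X{\left(1 \right)} \left(6 + j{\left(Y{\left(4 \right)},-4 \right)}\right) = 12 \left(6 - 4\right) = 12 \cdot 2 = 24$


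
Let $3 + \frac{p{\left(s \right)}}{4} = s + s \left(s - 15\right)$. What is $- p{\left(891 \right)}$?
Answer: $-3125616$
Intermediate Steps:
$p{\left(s \right)} = -12 + 4 s + 4 s \left(-15 + s\right)$ ($p{\left(s \right)} = -12 + 4 \left(s + s \left(s - 15\right)\right) = -12 + 4 \left(s + s \left(-15 + s\right)\right) = -12 + \left(4 s + 4 s \left(-15 + s\right)\right) = -12 + 4 s + 4 s \left(-15 + s\right)$)
$- p{\left(891 \right)} = - (-12 - 49896 + 4 \cdot 891^{2}) = - (-12 - 49896 + 4 \cdot 793881) = - (-12 - 49896 + 3175524) = \left(-1\right) 3125616 = -3125616$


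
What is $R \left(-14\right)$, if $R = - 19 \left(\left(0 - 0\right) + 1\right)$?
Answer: $266$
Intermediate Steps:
$R = -19$ ($R = - 19 \left(\left(0 + 0\right) + 1\right) = - 19 \left(0 + 1\right) = \left(-19\right) 1 = -19$)
$R \left(-14\right) = \left(-19\right) \left(-14\right) = 266$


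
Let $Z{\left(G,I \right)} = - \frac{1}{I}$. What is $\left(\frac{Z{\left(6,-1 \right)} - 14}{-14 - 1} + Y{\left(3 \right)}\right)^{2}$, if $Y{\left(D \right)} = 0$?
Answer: $\frac{169}{225} \approx 0.75111$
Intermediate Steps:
$\left(\frac{Z{\left(6,-1 \right)} - 14}{-14 - 1} + Y{\left(3 \right)}\right)^{2} = \left(\frac{- \frac{1}{-1} - 14}{-14 - 1} + 0\right)^{2} = \left(\frac{\left(-1\right) \left(-1\right) - 14}{-15} + 0\right)^{2} = \left(\left(1 - 14\right) \left(- \frac{1}{15}\right) + 0\right)^{2} = \left(\left(-13\right) \left(- \frac{1}{15}\right) + 0\right)^{2} = \left(\frac{13}{15} + 0\right)^{2} = \left(\frac{13}{15}\right)^{2} = \frac{169}{225}$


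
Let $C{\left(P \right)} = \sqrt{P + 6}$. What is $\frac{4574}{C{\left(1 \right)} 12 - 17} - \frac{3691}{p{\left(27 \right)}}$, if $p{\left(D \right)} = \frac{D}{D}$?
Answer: $- \frac{2576071}{719} + \frac{54888 \sqrt{7}}{719} \approx -3380.9$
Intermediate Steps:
$p{\left(D \right)} = 1$
$C{\left(P \right)} = \sqrt{6 + P}$
$\frac{4574}{C{\left(1 \right)} 12 - 17} - \frac{3691}{p{\left(27 \right)}} = \frac{4574}{\sqrt{6 + 1} \cdot 12 - 17} - \frac{3691}{1} = \frac{4574}{\sqrt{7} \cdot 12 - 17} - 3691 = \frac{4574}{12 \sqrt{7} - 17} - 3691 = \frac{4574}{-17 + 12 \sqrt{7}} - 3691 = -3691 + \frac{4574}{-17 + 12 \sqrt{7}}$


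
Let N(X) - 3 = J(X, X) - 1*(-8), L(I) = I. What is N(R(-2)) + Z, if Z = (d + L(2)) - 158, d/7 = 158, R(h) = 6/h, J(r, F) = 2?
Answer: 963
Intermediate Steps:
d = 1106 (d = 7*158 = 1106)
N(X) = 13 (N(X) = 3 + (2 - 1*(-8)) = 3 + (2 + 8) = 3 + 10 = 13)
Z = 950 (Z = (1106 + 2) - 158 = 1108 - 158 = 950)
N(R(-2)) + Z = 13 + 950 = 963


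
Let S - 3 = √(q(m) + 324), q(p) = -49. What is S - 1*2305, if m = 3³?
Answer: -2302 + 5*√11 ≈ -2285.4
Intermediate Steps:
m = 27
S = 3 + 5*√11 (S = 3 + √(-49 + 324) = 3 + √275 = 3 + 5*√11 ≈ 19.583)
S - 1*2305 = (3 + 5*√11) - 1*2305 = (3 + 5*√11) - 2305 = -2302 + 5*√11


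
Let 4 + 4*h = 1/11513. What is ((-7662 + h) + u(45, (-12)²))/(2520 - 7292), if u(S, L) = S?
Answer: 350824135/219760144 ≈ 1.5964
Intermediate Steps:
h = -46051/46052 (h = -1 + (¼)/11513 = -1 + (¼)*(1/11513) = -1 + 1/46052 = -46051/46052 ≈ -0.99998)
((-7662 + h) + u(45, (-12)²))/(2520 - 7292) = ((-7662 - 46051/46052) + 45)/(2520 - 7292) = (-352896475/46052 + 45)/(-4772) = -350824135/46052*(-1/4772) = 350824135/219760144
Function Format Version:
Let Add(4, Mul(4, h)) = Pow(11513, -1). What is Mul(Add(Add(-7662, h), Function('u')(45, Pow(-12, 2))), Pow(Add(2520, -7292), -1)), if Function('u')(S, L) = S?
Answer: Rational(350824135, 219760144) ≈ 1.5964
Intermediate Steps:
h = Rational(-46051, 46052) (h = Add(-1, Mul(Rational(1, 4), Pow(11513, -1))) = Add(-1, Mul(Rational(1, 4), Rational(1, 11513))) = Add(-1, Rational(1, 46052)) = Rational(-46051, 46052) ≈ -0.99998)
Mul(Add(Add(-7662, h), Function('u')(45, Pow(-12, 2))), Pow(Add(2520, -7292), -1)) = Mul(Add(Add(-7662, Rational(-46051, 46052)), 45), Pow(Add(2520, -7292), -1)) = Mul(Add(Rational(-352896475, 46052), 45), Pow(-4772, -1)) = Mul(Rational(-350824135, 46052), Rational(-1, 4772)) = Rational(350824135, 219760144)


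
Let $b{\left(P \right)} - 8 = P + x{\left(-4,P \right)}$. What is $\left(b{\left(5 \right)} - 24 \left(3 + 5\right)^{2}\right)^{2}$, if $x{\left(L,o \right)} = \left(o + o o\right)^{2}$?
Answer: $388129$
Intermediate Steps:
$x{\left(L,o \right)} = \left(o + o^{2}\right)^{2}$
$b{\left(P \right)} = 8 + P + P^{2} \left(1 + P\right)^{2}$ ($b{\left(P \right)} = 8 + \left(P + P^{2} \left(1 + P\right)^{2}\right) = 8 + P + P^{2} \left(1 + P\right)^{2}$)
$\left(b{\left(5 \right)} - 24 \left(3 + 5\right)^{2}\right)^{2} = \left(\left(8 + 5 + 5^{2} \left(1 + 5\right)^{2}\right) - 24 \left(3 + 5\right)^{2}\right)^{2} = \left(\left(8 + 5 + 25 \cdot 6^{2}\right) - 24 \cdot 8^{2}\right)^{2} = \left(\left(8 + 5 + 25 \cdot 36\right) - 1536\right)^{2} = \left(\left(8 + 5 + 900\right) - 1536\right)^{2} = \left(913 - 1536\right)^{2} = \left(-623\right)^{2} = 388129$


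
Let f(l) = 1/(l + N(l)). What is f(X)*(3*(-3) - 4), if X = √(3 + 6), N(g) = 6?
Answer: -13/9 ≈ -1.4444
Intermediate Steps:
X = 3 (X = √9 = 3)
f(l) = 1/(6 + l) (f(l) = 1/(l + 6) = 1/(6 + l))
f(X)*(3*(-3) - 4) = (3*(-3) - 4)/(6 + 3) = (-9 - 4)/9 = (⅑)*(-13) = -13/9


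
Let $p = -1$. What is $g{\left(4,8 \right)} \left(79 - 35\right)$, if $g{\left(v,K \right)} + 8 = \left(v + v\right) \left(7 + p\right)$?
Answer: $1760$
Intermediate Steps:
$g{\left(v,K \right)} = -8 + 12 v$ ($g{\left(v,K \right)} = -8 + \left(v + v\right) \left(7 - 1\right) = -8 + 2 v 6 = -8 + 12 v$)
$g{\left(4,8 \right)} \left(79 - 35\right) = \left(-8 + 12 \cdot 4\right) \left(79 - 35\right) = \left(-8 + 48\right) 44 = 40 \cdot 44 = 1760$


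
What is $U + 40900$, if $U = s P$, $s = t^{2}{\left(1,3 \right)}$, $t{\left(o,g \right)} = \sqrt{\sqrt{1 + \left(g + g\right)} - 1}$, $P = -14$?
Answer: $40914 - 14 \sqrt{7} \approx 40877.0$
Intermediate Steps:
$t{\left(o,g \right)} = \sqrt{-1 + \sqrt{1 + 2 g}}$ ($t{\left(o,g \right)} = \sqrt{\sqrt{1 + 2 g} - 1} = \sqrt{-1 + \sqrt{1 + 2 g}}$)
$s = -1 + \sqrt{7}$ ($s = \left(\sqrt{-1 + \sqrt{1 + 2 \cdot 3}}\right)^{2} = \left(\sqrt{-1 + \sqrt{1 + 6}}\right)^{2} = \left(\sqrt{-1 + \sqrt{7}}\right)^{2} = -1 + \sqrt{7} \approx 1.6458$)
$U = 14 - 14 \sqrt{7}$ ($U = \left(-1 + \sqrt{7}\right) \left(-14\right) = 14 - 14 \sqrt{7} \approx -23.041$)
$U + 40900 = \left(14 - 14 \sqrt{7}\right) + 40900 = 40914 - 14 \sqrt{7}$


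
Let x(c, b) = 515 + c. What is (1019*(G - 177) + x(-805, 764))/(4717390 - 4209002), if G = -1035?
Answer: -617659/254194 ≈ -2.4299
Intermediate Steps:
(1019*(G - 177) + x(-805, 764))/(4717390 - 4209002) = (1019*(-1035 - 177) + (515 - 805))/(4717390 - 4209002) = (1019*(-1212) - 290)/508388 = (-1235028 - 290)*(1/508388) = -1235318*1/508388 = -617659/254194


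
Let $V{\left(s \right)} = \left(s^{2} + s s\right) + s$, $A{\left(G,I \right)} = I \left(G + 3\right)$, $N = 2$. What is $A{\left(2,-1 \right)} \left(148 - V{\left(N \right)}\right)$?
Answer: $-690$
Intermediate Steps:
$A{\left(G,I \right)} = I \left(3 + G\right)$
$V{\left(s \right)} = s + 2 s^{2}$ ($V{\left(s \right)} = \left(s^{2} + s^{2}\right) + s = 2 s^{2} + s = s + 2 s^{2}$)
$A{\left(2,-1 \right)} \left(148 - V{\left(N \right)}\right) = - (3 + 2) \left(148 - 2 \left(1 + 2 \cdot 2\right)\right) = \left(-1\right) 5 \left(148 - 2 \left(1 + 4\right)\right) = - 5 \left(148 - 2 \cdot 5\right) = - 5 \left(148 - 10\right) = \left(-5\right) 138 = -690$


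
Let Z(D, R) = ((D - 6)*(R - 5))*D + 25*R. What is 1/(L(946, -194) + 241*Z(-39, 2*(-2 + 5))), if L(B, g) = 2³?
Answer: 1/459113 ≈ 2.1781e-6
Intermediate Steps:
L(B, g) = 8
Z(D, R) = 25*R + D*(-6 + D)*(-5 + R) (Z(D, R) = ((-6 + D)*(-5 + R))*D + 25*R = D*(-6 + D)*(-5 + R) + 25*R = 25*R + D*(-6 + D)*(-5 + R))
1/(L(946, -194) + 241*Z(-39, 2*(-2 + 5))) = 1/(8 + 241*(-5*(-39)² + 25*(2*(-2 + 5)) + 30*(-39) + (2*(-2 + 5))*(-39)² - 6*(-39)*2*(-2 + 5))) = 1/(8 + 241*(-5*1521 + 25*(2*3) - 1170 + (2*3)*1521 - 6*(-39)*2*3)) = 1/(8 + 241*(-7605 + 25*6 - 1170 + 6*1521 - 6*(-39)*6)) = 1/(8 + 241*(-7605 + 150 - 1170 + 9126 + 1404)) = 1/(8 + 241*1905) = 1/(8 + 459105) = 1/459113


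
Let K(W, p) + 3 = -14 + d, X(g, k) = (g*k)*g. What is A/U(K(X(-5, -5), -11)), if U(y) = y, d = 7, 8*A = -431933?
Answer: 431933/80 ≈ 5399.2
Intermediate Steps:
A = -431933/8 (A = (⅛)*(-431933) = -431933/8 ≈ -53992.)
X(g, k) = k*g²
K(W, p) = -10 (K(W, p) = -3 + (-14 + 7) = -3 - 7 = -10)
A/U(K(X(-5, -5), -11)) = -431933/8/(-10) = -431933/8*(-⅒) = 431933/80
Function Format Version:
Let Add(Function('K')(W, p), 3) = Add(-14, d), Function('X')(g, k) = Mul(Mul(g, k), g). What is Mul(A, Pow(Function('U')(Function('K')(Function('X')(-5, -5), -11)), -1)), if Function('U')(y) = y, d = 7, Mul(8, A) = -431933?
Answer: Rational(431933, 80) ≈ 5399.2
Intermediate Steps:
A = Rational(-431933, 8) (A = Mul(Rational(1, 8), -431933) = Rational(-431933, 8) ≈ -53992.)
Function('X')(g, k) = Mul(k, Pow(g, 2))
Function('K')(W, p) = -10 (Function('K')(W, p) = Add(-3, Add(-14, 7)) = Add(-3, -7) = -10)
Mul(A, Pow(Function('U')(Function('K')(Function('X')(-5, -5), -11)), -1)) = Mul(Rational(-431933, 8), Pow(-10, -1)) = Mul(Rational(-431933, 8), Rational(-1, 10)) = Rational(431933, 80)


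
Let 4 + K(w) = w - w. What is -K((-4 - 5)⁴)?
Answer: 4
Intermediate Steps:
K(w) = -4 (K(w) = -4 + (w - w) = -4 + 0 = -4)
-K((-4 - 5)⁴) = -1*(-4) = 4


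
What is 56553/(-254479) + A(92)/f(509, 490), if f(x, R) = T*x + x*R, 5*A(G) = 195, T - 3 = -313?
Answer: -1723820393/7771788660 ≈ -0.22180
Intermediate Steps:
T = -310 (T = 3 - 313 = -310)
A(G) = 39 (A(G) = (⅕)*195 = 39)
f(x, R) = -310*x + R*x (f(x, R) = -310*x + x*R = -310*x + R*x)
56553/(-254479) + A(92)/f(509, 490) = 56553/(-254479) + 39/((509*(-310 + 490))) = 56553*(-1/254479) + 39/((509*180)) = -56553/254479 + 39/91620 = -56553/254479 + 39*(1/91620) = -56553/254479 + 13/30540 = -1723820393/7771788660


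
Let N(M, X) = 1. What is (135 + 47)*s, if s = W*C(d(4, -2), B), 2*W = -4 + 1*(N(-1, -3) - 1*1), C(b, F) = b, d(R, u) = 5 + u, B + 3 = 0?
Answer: -1092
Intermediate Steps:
B = -3 (B = -3 + 0 = -3)
W = -2 (W = (-4 + 1*(1 - 1*1))/2 = (-4 + 1*(1 - 1))/2 = (-4 + 1*0)/2 = (-4 + 0)/2 = (½)*(-4) = -2)
s = -6 (s = -2*(5 - 2) = -2*3 = -6)
(135 + 47)*s = (135 + 47)*(-6) = 182*(-6) = -1092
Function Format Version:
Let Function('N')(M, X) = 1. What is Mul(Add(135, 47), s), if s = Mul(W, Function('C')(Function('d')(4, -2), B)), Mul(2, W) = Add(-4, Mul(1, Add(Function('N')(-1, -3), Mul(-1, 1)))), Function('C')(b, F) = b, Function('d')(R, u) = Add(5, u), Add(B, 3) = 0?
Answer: -1092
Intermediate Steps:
B = -3 (B = Add(-3, 0) = -3)
W = -2 (W = Mul(Rational(1, 2), Add(-4, Mul(1, Add(1, Mul(-1, 1))))) = Mul(Rational(1, 2), Add(-4, Mul(1, Add(1, -1)))) = Mul(Rational(1, 2), Add(-4, Mul(1, 0))) = Mul(Rational(1, 2), Add(-4, 0)) = Mul(Rational(1, 2), -4) = -2)
s = -6 (s = Mul(-2, Add(5, -2)) = Mul(-2, 3) = -6)
Mul(Add(135, 47), s) = Mul(Add(135, 47), -6) = Mul(182, -6) = -1092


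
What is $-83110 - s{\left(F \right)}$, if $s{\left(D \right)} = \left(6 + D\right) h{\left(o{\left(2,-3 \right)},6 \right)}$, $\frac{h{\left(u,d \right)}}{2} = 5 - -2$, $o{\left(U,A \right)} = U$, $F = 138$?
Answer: $-85126$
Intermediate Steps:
$h{\left(u,d \right)} = 14$ ($h{\left(u,d \right)} = 2 \left(5 - -2\right) = 2 \left(5 + 2\right) = 2 \cdot 7 = 14$)
$s{\left(D \right)} = 84 + 14 D$ ($s{\left(D \right)} = \left(6 + D\right) 14 = 84 + 14 D$)
$-83110 - s{\left(F \right)} = -83110 - \left(84 + 14 \cdot 138\right) = -83110 - \left(84 + 1932\right) = -83110 - 2016 = -85126$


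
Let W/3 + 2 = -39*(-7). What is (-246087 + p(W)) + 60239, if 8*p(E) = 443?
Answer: -1486341/8 ≈ -1.8579e+5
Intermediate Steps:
W = 813 (W = -6 + 3*(-39*(-7)) = -6 + 3*273 = -6 + 819 = 813)
p(E) = 443/8 (p(E) = (1/8)*443 = 443/8)
(-246087 + p(W)) + 60239 = (-246087 + 443/8) + 60239 = -1968253/8 + 60239 = -1486341/8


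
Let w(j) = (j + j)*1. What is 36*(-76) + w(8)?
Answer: -2720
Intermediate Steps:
w(j) = 2*j (w(j) = (2*j)*1 = 2*j)
36*(-76) + w(8) = 36*(-76) + 2*8 = -2736 + 16 = -2720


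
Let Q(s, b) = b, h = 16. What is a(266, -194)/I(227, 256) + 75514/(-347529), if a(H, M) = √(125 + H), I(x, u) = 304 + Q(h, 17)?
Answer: -75514/347529 + √391/321 ≈ -0.15569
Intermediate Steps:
I(x, u) = 321 (I(x, u) = 304 + 17 = 321)
a(266, -194)/I(227, 256) + 75514/(-347529) = √(125 + 266)/321 + 75514/(-347529) = √391*(1/321) + 75514*(-1/347529) = √391/321 - 75514/347529 = -75514/347529 + √391/321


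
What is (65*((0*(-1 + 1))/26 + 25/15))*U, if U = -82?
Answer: -26650/3 ≈ -8883.3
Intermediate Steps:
(65*((0*(-1 + 1))/26 + 25/15))*U = (65*((0*(-1 + 1))/26 + 25/15))*(-82) = (65*((0*0)*(1/26) + 25*(1/15)))*(-82) = (65*(0*(1/26) + 5/3))*(-82) = (65*(0 + 5/3))*(-82) = (65*(5/3))*(-82) = (325/3)*(-82) = -26650/3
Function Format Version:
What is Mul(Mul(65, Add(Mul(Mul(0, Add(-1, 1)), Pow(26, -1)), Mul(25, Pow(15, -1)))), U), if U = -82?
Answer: Rational(-26650, 3) ≈ -8883.3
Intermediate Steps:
Mul(Mul(65, Add(Mul(Mul(0, Add(-1, 1)), Pow(26, -1)), Mul(25, Pow(15, -1)))), U) = Mul(Mul(65, Add(Mul(Mul(0, Add(-1, 1)), Pow(26, -1)), Mul(25, Pow(15, -1)))), -82) = Mul(Mul(65, Add(Mul(Mul(0, 0), Rational(1, 26)), Mul(25, Rational(1, 15)))), -82) = Mul(Mul(65, Add(Mul(0, Rational(1, 26)), Rational(5, 3))), -82) = Mul(Mul(65, Add(0, Rational(5, 3))), -82) = Mul(Mul(65, Rational(5, 3)), -82) = Mul(Rational(325, 3), -82) = Rational(-26650, 3)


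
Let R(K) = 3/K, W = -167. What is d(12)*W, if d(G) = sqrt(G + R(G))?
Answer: -1169/2 ≈ -584.50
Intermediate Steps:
d(G) = sqrt(G + 3/G)
d(12)*W = sqrt(12 + 3/12)*(-167) = sqrt(12 + 3*(1/12))*(-167) = sqrt(12 + 1/4)*(-167) = sqrt(49/4)*(-167) = (7/2)*(-167) = -1169/2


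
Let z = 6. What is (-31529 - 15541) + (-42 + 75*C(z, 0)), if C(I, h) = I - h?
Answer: -46662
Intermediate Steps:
(-31529 - 15541) + (-42 + 75*C(z, 0)) = (-31529 - 15541) + (-42 + 75*(6 - 1*0)) = -47070 + (-42 + 75*(6 + 0)) = -47070 + (-42 + 75*6) = -47070 + (-42 + 450) = -47070 + 408 = -46662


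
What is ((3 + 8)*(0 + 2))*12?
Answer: 264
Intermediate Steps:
((3 + 8)*(0 + 2))*12 = (11*2)*12 = 22*12 = 264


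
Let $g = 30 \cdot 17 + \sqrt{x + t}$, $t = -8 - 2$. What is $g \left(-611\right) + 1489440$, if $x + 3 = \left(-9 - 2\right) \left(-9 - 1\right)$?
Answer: $1177830 - 611 \sqrt{97} \approx 1.1718 \cdot 10^{6}$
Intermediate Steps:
$t = -10$ ($t = -8 - 2 = -10$)
$x = 107$ ($x = -3 + \left(-9 - 2\right) \left(-9 - 1\right) = -3 - -110 = -3 + 110 = 107$)
$g = 510 + \sqrt{97}$ ($g = 30 \cdot 17 + \sqrt{107 - 10} = 510 + \sqrt{97} \approx 519.85$)
$g \left(-611\right) + 1489440 = \left(510 + \sqrt{97}\right) \left(-611\right) + 1489440 = \left(-311610 - 611 \sqrt{97}\right) + 1489440 = 1177830 - 611 \sqrt{97}$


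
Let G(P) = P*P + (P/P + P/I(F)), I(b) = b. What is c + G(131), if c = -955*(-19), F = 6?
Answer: 211973/6 ≈ 35329.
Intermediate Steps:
c = 18145
G(P) = 1 + P² + P/6 (G(P) = P*P + (P/P + P/6) = P² + (1 + P*(⅙)) = P² + (1 + P/6) = 1 + P² + P/6)
c + G(131) = 18145 + (1 + 131² + (⅙)*131) = 18145 + (1 + 17161 + 131/6) = 18145 + 103103/6 = 211973/6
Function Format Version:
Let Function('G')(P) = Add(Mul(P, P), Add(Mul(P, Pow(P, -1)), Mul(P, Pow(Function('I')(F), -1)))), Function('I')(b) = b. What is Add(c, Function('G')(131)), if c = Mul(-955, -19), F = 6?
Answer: Rational(211973, 6) ≈ 35329.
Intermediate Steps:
c = 18145
Function('G')(P) = Add(1, Pow(P, 2), Mul(Rational(1, 6), P)) (Function('G')(P) = Add(Mul(P, P), Add(Mul(P, Pow(P, -1)), Mul(P, Pow(6, -1)))) = Add(Pow(P, 2), Add(1, Mul(P, Rational(1, 6)))) = Add(Pow(P, 2), Add(1, Mul(Rational(1, 6), P))) = Add(1, Pow(P, 2), Mul(Rational(1, 6), P)))
Add(c, Function('G')(131)) = Add(18145, Add(1, Pow(131, 2), Mul(Rational(1, 6), 131))) = Add(18145, Add(1, 17161, Rational(131, 6))) = Add(18145, Rational(103103, 6)) = Rational(211973, 6)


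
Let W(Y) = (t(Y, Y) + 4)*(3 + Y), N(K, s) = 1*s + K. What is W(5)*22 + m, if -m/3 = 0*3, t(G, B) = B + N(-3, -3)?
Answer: 528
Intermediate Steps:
N(K, s) = K + s (N(K, s) = s + K = K + s)
t(G, B) = -6 + B (t(G, B) = B + (-3 - 3) = B - 6 = -6 + B)
m = 0 (m = -0*3 = -3*0 = 0)
W(Y) = (-2 + Y)*(3 + Y) (W(Y) = ((-6 + Y) + 4)*(3 + Y) = (-2 + Y)*(3 + Y))
W(5)*22 + m = (-6 + 5 + 5²)*22 + 0 = (-6 + 5 + 25)*22 + 0 = 24*22 + 0 = 528 + 0 = 528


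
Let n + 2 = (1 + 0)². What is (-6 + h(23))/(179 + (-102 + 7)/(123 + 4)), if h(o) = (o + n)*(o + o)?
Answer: 63881/11319 ≈ 5.6437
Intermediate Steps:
n = -1 (n = -2 + (1 + 0)² = -2 + 1² = -2 + 1 = -1)
h(o) = 2*o*(-1 + o) (h(o) = (o - 1)*(o + o) = (-1 + o)*(2*o) = 2*o*(-1 + o))
(-6 + h(23))/(179 + (-102 + 7)/(123 + 4)) = (-6 + 2*23*(-1 + 23))/(179 + (-102 + 7)/(123 + 4)) = (-6 + 2*23*22)/(179 - 95/127) = (-6 + 1012)/(179 - 95*1/127) = 1006/(179 - 95/127) = 1006/(22638/127) = 1006*(127/22638) = 63881/11319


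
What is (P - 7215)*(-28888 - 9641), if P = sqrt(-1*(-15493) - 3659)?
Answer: 277986735 - 38529*sqrt(11834) ≈ 2.7380e+8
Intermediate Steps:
P = sqrt(11834) (P = sqrt(15493 - 3659) = sqrt(11834) ≈ 108.78)
(P - 7215)*(-28888 - 9641) = (sqrt(11834) - 7215)*(-28888 - 9641) = (-7215 + sqrt(11834))*(-38529) = 277986735 - 38529*sqrt(11834)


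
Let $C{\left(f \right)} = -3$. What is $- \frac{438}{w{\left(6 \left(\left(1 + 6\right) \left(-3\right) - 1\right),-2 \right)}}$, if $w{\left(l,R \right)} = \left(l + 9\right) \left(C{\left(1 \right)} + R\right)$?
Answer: $- \frac{146}{205} \approx -0.7122$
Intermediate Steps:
$w{\left(l,R \right)} = \left(-3 + R\right) \left(9 + l\right)$ ($w{\left(l,R \right)} = \left(l + 9\right) \left(-3 + R\right) = \left(9 + l\right) \left(-3 + R\right) = \left(-3 + R\right) \left(9 + l\right)$)
$- \frac{438}{w{\left(6 \left(\left(1 + 6\right) \left(-3\right) - 1\right),-2 \right)}} = - \frac{438}{-27 - 3 \cdot 6 \left(\left(1 + 6\right) \left(-3\right) - 1\right) + 9 \left(-2\right) - 2 \cdot 6 \left(\left(1 + 6\right) \left(-3\right) - 1\right)} = - \frac{438}{-27 - 3 \cdot 6 \left(7 \left(-3\right) - 1\right) - 18 - 2 \cdot 6 \left(7 \left(-3\right) - 1\right)} = - \frac{438}{-27 - 3 \cdot 6 \left(-21 - 1\right) - 18 - 2 \cdot 6 \left(-21 - 1\right)} = - \frac{438}{-27 - 3 \cdot 6 \left(-22\right) - 18 - 2 \cdot 6 \left(-22\right)} = - \frac{438}{-27 - -396 - 18 - -264} = - \frac{438}{-27 + 396 - 18 + 264} = - \frac{438}{615} = \left(-438\right) \frac{1}{615} = - \frac{146}{205}$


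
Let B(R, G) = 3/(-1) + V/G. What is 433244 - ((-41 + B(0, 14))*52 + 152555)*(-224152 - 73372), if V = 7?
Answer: 44716207776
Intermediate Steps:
B(R, G) = -3 + 7/G (B(R, G) = 3/(-1) + 7/G = 3*(-1) + 7/G = -3 + 7/G)
433244 - ((-41 + B(0, 14))*52 + 152555)*(-224152 - 73372) = 433244 - ((-41 + (-3 + 7/14))*52 + 152555)*(-224152 - 73372) = 433244 - ((-41 + (-3 + 7*(1/14)))*52 + 152555)*(-297524) = 433244 - ((-41 + (-3 + ½))*52 + 152555)*(-297524) = 433244 - ((-41 - 5/2)*52 + 152555)*(-297524) = 433244 - (-87/2*52 + 152555)*(-297524) = 433244 - (-2262 + 152555)*(-297524) = 433244 - 150293*(-297524) = 433244 - 1*(-44715774532) = 433244 + 44715774532 = 44716207776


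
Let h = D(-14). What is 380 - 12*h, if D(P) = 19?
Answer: 152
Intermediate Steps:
h = 19
380 - 12*h = 380 - 12*19 = 380 - 228 = 152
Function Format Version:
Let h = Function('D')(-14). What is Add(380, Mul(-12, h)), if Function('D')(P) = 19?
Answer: 152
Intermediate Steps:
h = 19
Add(380, Mul(-12, h)) = Add(380, Mul(-12, 19)) = Add(380, -228) = 152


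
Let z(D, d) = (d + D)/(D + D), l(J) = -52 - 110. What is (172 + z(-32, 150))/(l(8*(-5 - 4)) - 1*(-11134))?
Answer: 5445/351104 ≈ 0.015508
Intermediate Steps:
l(J) = -162
z(D, d) = (D + d)/(2*D) (z(D, d) = (D + d)/((2*D)) = (D + d)*(1/(2*D)) = (D + d)/(2*D))
(172 + z(-32, 150))/(l(8*(-5 - 4)) - 1*(-11134)) = (172 + (1/2)*(-32 + 150)/(-32))/(-162 - 1*(-11134)) = (172 + (1/2)*(-1/32)*118)/(-162 + 11134) = (172 - 59/32)/10972 = (5445/32)*(1/10972) = 5445/351104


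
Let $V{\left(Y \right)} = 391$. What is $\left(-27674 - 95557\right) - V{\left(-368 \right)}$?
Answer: $-123622$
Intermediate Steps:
$\left(-27674 - 95557\right) - V{\left(-368 \right)} = \left(-27674 - 95557\right) - 391 = -123231 - 391 = -123622$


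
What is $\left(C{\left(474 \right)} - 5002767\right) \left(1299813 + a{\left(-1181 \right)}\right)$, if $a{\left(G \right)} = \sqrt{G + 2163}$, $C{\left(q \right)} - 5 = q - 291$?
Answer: $-6502417217727 - 5002579 \sqrt{982} \approx -6.5026 \cdot 10^{12}$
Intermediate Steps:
$C{\left(q \right)} = -286 + q$ ($C{\left(q \right)} = 5 + \left(q - 291\right) = 5 + \left(-291 + q\right) = -286 + q$)
$a{\left(G \right)} = \sqrt{2163 + G}$
$\left(C{\left(474 \right)} - 5002767\right) \left(1299813 + a{\left(-1181 \right)}\right) = \left(\left(-286 + 474\right) - 5002767\right) \left(1299813 + \sqrt{2163 - 1181}\right) = \left(188 - 5002767\right) \left(1299813 + \sqrt{982}\right) = - 5002579 \left(1299813 + \sqrt{982}\right) = -6502417217727 - 5002579 \sqrt{982}$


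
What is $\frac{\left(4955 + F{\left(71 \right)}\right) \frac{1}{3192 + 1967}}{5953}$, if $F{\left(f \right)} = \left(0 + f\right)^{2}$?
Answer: $\frac{1428}{4387361} \approx 0.00032548$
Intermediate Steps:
$F{\left(f \right)} = f^{2}$
$\frac{\left(4955 + F{\left(71 \right)}\right) \frac{1}{3192 + 1967}}{5953} = \frac{\left(4955 + 71^{2}\right) \frac{1}{3192 + 1967}}{5953} = \frac{4955 + 5041}{5159} \cdot \frac{1}{5953} = 9996 \cdot \frac{1}{5159} \cdot \frac{1}{5953} = \frac{1428}{737} \cdot \frac{1}{5953} = \frac{1428}{4387361}$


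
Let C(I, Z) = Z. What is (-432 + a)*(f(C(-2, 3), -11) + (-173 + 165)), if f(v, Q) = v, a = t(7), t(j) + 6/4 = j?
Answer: 4265/2 ≈ 2132.5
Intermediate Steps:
t(j) = -3/2 + j
a = 11/2 (a = -3/2 + 7 = 11/2 ≈ 5.5000)
(-432 + a)*(f(C(-2, 3), -11) + (-173 + 165)) = (-432 + 11/2)*(3 + (-173 + 165)) = -853*(3 - 8)/2 = -853/2*(-5) = 4265/2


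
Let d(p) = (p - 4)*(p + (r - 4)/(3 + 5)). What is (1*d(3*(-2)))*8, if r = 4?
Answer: 480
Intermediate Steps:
d(p) = p*(-4 + p) (d(p) = (p - 4)*(p + (4 - 4)/(3 + 5)) = (-4 + p)*(p + 0/8) = (-4 + p)*(p + 0*(⅛)) = (-4 + p)*(p + 0) = (-4 + p)*p = p*(-4 + p))
(1*d(3*(-2)))*8 = (1*((3*(-2))*(-4 + 3*(-2))))*8 = (1*(-6*(-4 - 6)))*8 = (1*(-6*(-10)))*8 = (1*60)*8 = 60*8 = 480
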